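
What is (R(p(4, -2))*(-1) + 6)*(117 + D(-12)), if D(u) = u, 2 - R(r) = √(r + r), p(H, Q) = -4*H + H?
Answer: 420 + 210*I*√6 ≈ 420.0 + 514.39*I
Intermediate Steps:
p(H, Q) = -3*H
R(r) = 2 - √2*√r (R(r) = 2 - √(r + r) = 2 - √(2*r) = 2 - √2*√r)
(R(p(4, -2))*(-1) + 6)*(117 + D(-12)) = ((2 - √2*√(-3*4))*(-1) + 6)*(117 - 12) = ((2 - √2*√(-12))*(-1) + 6)*105 = ((2 - √2*2*I*√3)*(-1) + 6)*105 = ((2 - 2*I*√6)*(-1) + 6)*105 = ((-2 + 2*I*√6) + 6)*105 = (4 + 2*I*√6)*105 = 420 + 210*I*√6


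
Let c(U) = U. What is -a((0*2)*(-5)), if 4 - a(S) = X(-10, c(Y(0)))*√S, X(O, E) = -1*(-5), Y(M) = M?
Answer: -4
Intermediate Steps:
X(O, E) = 5
a(S) = 4 - 5*√S
-a((0*2)*(-5)) = -(4 - 5*√((0*2)*(-5))) = -(4 - 5*√(0*(-5))) = -(4 - 5*√0) = -(4 - 5*0) = -(4 + 0) = -1*4 = -4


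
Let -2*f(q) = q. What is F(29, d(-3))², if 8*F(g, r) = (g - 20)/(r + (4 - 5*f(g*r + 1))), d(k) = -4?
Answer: 81/5290000 ≈ 1.5312e-5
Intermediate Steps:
f(q) = -q/2
F(g, r) = (-20 + g)/(8*(13/2 + r + 5*g*r/2)) (F(g, r) = ((g - 20)/(r + (4 - (-5)*(g*r + 1)/2)))/8 = ((-20 + g)/(r + (4 - (-5)*(1 + g*r)/2)))/8 = ((-20 + g)/(r + (4 - 5*(-½ - g*r/2))))/8 = ((-20 + g)/(r + (4 + (5/2 + 5*g*r/2))))/8 = ((-20 + g)/(r + (13/2 + 5*g*r/2)))/8 = ((-20 + g)/(13/2 + r + 5*g*r/2))/8 = (-20 + g)/(8*(13/2 + r + 5*g*r/2)))
F(29, d(-3))² = ((-20 + 29)/(4*(13 + 2*(-4) + 5*29*(-4))))² = ((¼)*9/(13 - 8 - 580))² = ((¼)*9/(-575))² = ((¼)*(-1/575)*9)² = (-9/2300)² = 81/5290000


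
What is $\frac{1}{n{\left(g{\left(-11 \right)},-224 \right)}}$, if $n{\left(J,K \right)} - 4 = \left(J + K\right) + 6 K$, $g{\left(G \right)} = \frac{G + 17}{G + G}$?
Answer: $- \frac{11}{17207} \approx -0.00063927$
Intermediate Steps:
$g{\left(G \right)} = \frac{17 + G}{2 G}$
$n{\left(J,K \right)} = 4 + J + 7 K$ ($n{\left(J,K \right)} = 4 + \left(\left(J + K\right) + 6 K\right) = 4 + \left(J + 7 K\right) = 4 + J + 7 K$)
$\frac{1}{n{\left(g{\left(-11 \right)},-224 \right)}} = \frac{1}{4 + \frac{17 - 11}{2 \left(-11\right)} + 7 \left(-224\right)} = \frac{1}{4 + \frac{1}{2} \left(- \frac{1}{11}\right) 6 - 1568} = \frac{1}{4 - \frac{3}{11} - 1568} = \frac{1}{- \frac{17207}{11}} = - \frac{11}{17207}$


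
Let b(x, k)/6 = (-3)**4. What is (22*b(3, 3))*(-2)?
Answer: -21384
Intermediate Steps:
b(x, k) = 486 (b(x, k) = 6*(-3)**4 = 6*81 = 486)
(22*b(3, 3))*(-2) = (22*486)*(-2) = 10692*(-2) = -21384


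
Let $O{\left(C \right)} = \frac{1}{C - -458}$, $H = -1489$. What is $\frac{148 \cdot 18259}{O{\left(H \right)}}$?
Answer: $-2786104292$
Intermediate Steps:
$O{\left(C \right)} = \frac{1}{458 + C}$ ($O{\left(C \right)} = \frac{1}{C + 458} = \frac{1}{458 + C}$)
$\frac{148 \cdot 18259}{O{\left(H \right)}} = \frac{148 \cdot 18259}{\frac{1}{458 - 1489}} = \frac{2702332}{\frac{1}{-1031}} = \frac{2702332}{- \frac{1}{1031}} = 2702332 \left(-1031\right) = -2786104292$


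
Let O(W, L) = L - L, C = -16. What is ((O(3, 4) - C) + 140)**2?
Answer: 24336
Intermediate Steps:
O(W, L) = 0
((O(3, 4) - C) + 140)**2 = ((0 - 1*(-16)) + 140)**2 = ((0 + 16) + 140)**2 = (16 + 140)**2 = 156**2 = 24336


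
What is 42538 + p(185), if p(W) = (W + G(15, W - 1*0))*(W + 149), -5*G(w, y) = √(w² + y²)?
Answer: 104328 - 334*√1378 ≈ 91930.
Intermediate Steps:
G(w, y) = -√(w² + y²)/5
p(W) = (149 + W)*(W - √(225 + W²)/5) (p(W) = (W - √(15² + (W - 1*0)²)/5)*(W + 149) = (W - √(225 + (W + 0)²)/5)*(149 + W) = (W - √(225 + W²)/5)*(149 + W) = (149 + W)*(W - √(225 + W²)/5))
42538 + p(185) = 42538 + (185² + 149*185 - 149*√(225 + 185²)/5 - ⅕*185*√(225 + 185²)) = 42538 + (34225 + 27565 - 149*√(225 + 34225)/5 - ⅕*185*√(225 + 34225)) = 42538 + (34225 + 27565 - 149*√1378 - ⅕*185*√34450) = 42538 + (34225 + 27565 - 149*√1378 - ⅕*185*5*√1378) = 42538 + (34225 + 27565 - 149*√1378 - 185*√1378) = 42538 + (61790 - 334*√1378) = 104328 - 334*√1378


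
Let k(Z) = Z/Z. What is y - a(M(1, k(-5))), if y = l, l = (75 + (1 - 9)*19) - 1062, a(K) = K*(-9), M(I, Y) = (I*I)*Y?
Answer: -1130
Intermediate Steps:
k(Z) = 1
M(I, Y) = Y*I**2 (M(I, Y) = I**2*Y = Y*I**2)
a(K) = -9*K
l = -1139 (l = (75 - 8*19) - 1062 = (75 - 152) - 1062 = -77 - 1062 = -1139)
y = -1139
y - a(M(1, k(-5))) = -1139 - (-9)*1*1**2 = -1139 - (-9)*1*1 = -1139 - (-9) = -1139 - 1*(-9) = -1139 + 9 = -1130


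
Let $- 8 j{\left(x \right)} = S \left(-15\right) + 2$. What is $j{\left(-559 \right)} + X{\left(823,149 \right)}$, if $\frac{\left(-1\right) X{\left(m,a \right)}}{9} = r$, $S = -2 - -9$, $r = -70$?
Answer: $\frac{5143}{8} \approx 642.88$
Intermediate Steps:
$S = 7$ ($S = -2 + 9 = 7$)
$X{\left(m,a \right)} = 630$ ($X{\left(m,a \right)} = \left(-9\right) \left(-70\right) = 630$)
$j{\left(x \right)} = \frac{103}{8}$ ($j{\left(x \right)} = - \frac{7 \left(-15\right) + 2}{8} = - \frac{-105 + 2}{8} = \left(- \frac{1}{8}\right) \left(-103\right) = \frac{103}{8}$)
$j{\left(-559 \right)} + X{\left(823,149 \right)} = \frac{103}{8} + 630 = \frac{5143}{8}$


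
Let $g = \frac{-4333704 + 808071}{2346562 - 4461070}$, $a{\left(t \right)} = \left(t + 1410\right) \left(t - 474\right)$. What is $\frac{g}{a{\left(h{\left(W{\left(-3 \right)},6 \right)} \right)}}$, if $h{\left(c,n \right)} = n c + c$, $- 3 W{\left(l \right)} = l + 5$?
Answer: $- \frac{10576899}{4267201195136} \approx -2.4786 \cdot 10^{-6}$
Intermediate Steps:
$W{\left(l \right)} = - \frac{5}{3} - \frac{l}{3}$ ($W{\left(l \right)} = - \frac{l + 5}{3} = - \frac{5 + l}{3} = - \frac{5}{3} - \frac{l}{3}$)
$h{\left(c,n \right)} = c + c n$ ($h{\left(c,n \right)} = c n + c = c + c n$)
$a{\left(t \right)} = \left(-474 + t\right) \left(1410 + t\right)$ ($a{\left(t \right)} = \left(1410 + t\right) \left(-474 + t\right) = \left(-474 + t\right) \left(1410 + t\right)$)
$g = \frac{1175211}{704836}$ ($g = - \frac{3525633}{-2114508} = \left(-3525633\right) \left(- \frac{1}{2114508}\right) = \frac{1175211}{704836} \approx 1.6674$)
$\frac{g}{a{\left(h{\left(W{\left(-3 \right)},6 \right)} \right)}} = \frac{1175211}{704836 \left(-668340 + \left(\left(- \frac{5}{3} - -1\right) \left(1 + 6\right)\right)^{2} + 936 \left(- \frac{5}{3} - -1\right) \left(1 + 6\right)\right)} = \frac{1175211}{704836 \left(-668340 + \left(\left(- \frac{5}{3} + 1\right) 7\right)^{2} + 936 \left(- \frac{5}{3} + 1\right) 7\right)} = \frac{1175211}{704836 \left(-668340 + \left(\left(- \frac{2}{3}\right) 7\right)^{2} + 936 \left(\left(- \frac{2}{3}\right) 7\right)\right)} = \frac{1175211}{704836 \left(-668340 + \left(- \frac{14}{3}\right)^{2} + 936 \left(- \frac{14}{3}\right)\right)} = \frac{1175211}{704836 \left(-668340 + \frac{196}{9} - 4368\right)} = \frac{1175211}{704836 \left(- \frac{6054176}{9}\right)} = \frac{1175211}{704836} \left(- \frac{9}{6054176}\right) = - \frac{10576899}{4267201195136}$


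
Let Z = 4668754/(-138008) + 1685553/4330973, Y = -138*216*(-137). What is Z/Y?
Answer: -9993813859609/1220430766526816832 ≈ -8.1888e-6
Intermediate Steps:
Y = 4083696 (Y = -29808*(-137) = 4083696)
Z = -9993813859609/298854460892 (Z = 4668754*(-1/138008) + 1685553*(1/4330973) = -2334377/69004 + 1685553/4330973 = -9993813859609/298854460892 ≈ -33.440)
Z/Y = -9993813859609/298854460892/4083696 = -9993813859609/298854460892*1/4083696 = -9993813859609/1220430766526816832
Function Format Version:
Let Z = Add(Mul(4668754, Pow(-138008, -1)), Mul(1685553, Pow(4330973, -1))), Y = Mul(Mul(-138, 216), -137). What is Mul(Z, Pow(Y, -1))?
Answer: Rational(-9993813859609, 1220430766526816832) ≈ -8.1888e-6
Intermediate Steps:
Y = 4083696 (Y = Mul(-29808, -137) = 4083696)
Z = Rational(-9993813859609, 298854460892) (Z = Add(Mul(4668754, Rational(-1, 138008)), Mul(1685553, Rational(1, 4330973))) = Add(Rational(-2334377, 69004), Rational(1685553, 4330973)) = Rational(-9993813859609, 298854460892) ≈ -33.440)
Mul(Z, Pow(Y, -1)) = Mul(Rational(-9993813859609, 298854460892), Pow(4083696, -1)) = Mul(Rational(-9993813859609, 298854460892), Rational(1, 4083696)) = Rational(-9993813859609, 1220430766526816832)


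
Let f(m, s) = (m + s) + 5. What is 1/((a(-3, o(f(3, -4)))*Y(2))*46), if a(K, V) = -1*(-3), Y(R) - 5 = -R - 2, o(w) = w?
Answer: 1/138 ≈ 0.0072464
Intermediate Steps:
f(m, s) = 5 + m + s
Y(R) = 3 - R (Y(R) = 5 + (-R - 2) = 5 + (-2 - R) = 3 - R)
a(K, V) = 3
1/((a(-3, o(f(3, -4)))*Y(2))*46) = 1/((3*(3 - 1*2))*46) = 1/((3*(3 - 2))*46) = 1/((3*1)*46) = 1/(3*46) = 1/138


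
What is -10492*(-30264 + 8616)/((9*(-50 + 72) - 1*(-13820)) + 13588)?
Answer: 880352/107 ≈ 8227.6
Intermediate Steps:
-10492*(-30264 + 8616)/((9*(-50 + 72) - 1*(-13820)) + 13588) = -10492*(-21648/((9*22 + 13820) + 13588)) = -10492*(-21648/((198 + 13820) + 13588)) = -10492*(-21648/(14018 + 13588)) = -10492/(27606*(-1/21648)) = -10492/(-4601/3608) = -10492*(-3608/4601) = 880352/107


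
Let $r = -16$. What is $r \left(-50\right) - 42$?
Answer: $758$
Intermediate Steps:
$r \left(-50\right) - 42 = \left(-16\right) \left(-50\right) - 42 = 800 - 42 = 758$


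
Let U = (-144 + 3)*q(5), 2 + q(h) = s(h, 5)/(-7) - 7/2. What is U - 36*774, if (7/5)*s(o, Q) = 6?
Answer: -2646213/98 ≈ -27002.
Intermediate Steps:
s(o, Q) = 30/7 (s(o, Q) = (5/7)*6 = 30/7)
q(h) = -599/98 (q(h) = -2 + ((30/7)/(-7) - 7/2) = -2 + ((30/7)*(-1/7) - 7*1/2) = -2 + (-30/49 - 7/2) = -2 - 403/98 = -599/98)
U = 84459/98 (U = (-144 + 3)*(-599/98) = -141*(-599/98) = 84459/98 ≈ 861.83)
U - 36*774 = 84459/98 - 36*774 = 84459/98 - 1*27864 = 84459/98 - 27864 = -2646213/98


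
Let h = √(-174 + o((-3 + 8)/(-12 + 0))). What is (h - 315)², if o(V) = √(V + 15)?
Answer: (1890 - I*√6*√(1044 - 5*√21))²/36 ≈ 99055.0 - 8218.6*I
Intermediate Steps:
o(V) = √(15 + V)
h = √(-174 + 5*√21/6) (h = √(-174 + √(15 + (-3 + 8)/(-12 + 0))) = √(-174 + √(15 + 5/(-12))) = √(-174 + √(15 + 5*(-1/12))) = √(-174 + √(15 - 5/12)) = √(-174 + √(175/12)) = √(-174 + 5*√21/6) ≈ 13.045*I)
(h - 315)² = (√(-6264 + 30*√21)/6 - 315)² = (-315 + √(-6264 + 30*√21)/6)²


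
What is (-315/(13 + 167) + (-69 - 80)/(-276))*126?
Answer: -3507/23 ≈ -152.48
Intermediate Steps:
(-315/(13 + 167) + (-69 - 80)/(-276))*126 = (-315/180 - 149*(-1/276))*126 = (-315*1/180 + 149/276)*126 = (-7/4 + 149/276)*126 = -167/138*126 = -3507/23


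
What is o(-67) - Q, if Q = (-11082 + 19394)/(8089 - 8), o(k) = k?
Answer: -549739/8081 ≈ -68.029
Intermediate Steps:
Q = 8312/8081 ≈ 1.0286
o(-67) - Q = -67 - 1*8312/8081 = -67 - 8312/8081 = -549739/8081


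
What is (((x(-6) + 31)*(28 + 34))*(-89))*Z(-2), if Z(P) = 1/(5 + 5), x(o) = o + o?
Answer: -52421/5 ≈ -10484.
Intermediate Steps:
x(o) = 2*o
Z(P) = ⅒ (Z(P) = 1/10 = ⅒)
(((x(-6) + 31)*(28 + 34))*(-89))*Z(-2) = (((2*(-6) + 31)*(28 + 34))*(-89))*(⅒) = (((-12 + 31)*62)*(-89))*(⅒) = ((19*62)*(-89))*(⅒) = (1178*(-89))*(⅒) = -104842*⅒ = -52421/5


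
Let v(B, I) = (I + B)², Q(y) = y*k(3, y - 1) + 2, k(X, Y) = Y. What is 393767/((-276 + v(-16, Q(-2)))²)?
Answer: 393767/44944 ≈ 8.7613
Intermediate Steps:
Q(y) = 2 + y*(-1 + y) (Q(y) = y*(y - 1) + 2 = y*(-1 + y) + 2 = 2 + y*(-1 + y))
v(B, I) = (B + I)²
393767/((-276 + v(-16, Q(-2)))²) = 393767/((-276 + (-16 + (2 - 2*(-1 - 2)))²)²) = 393767/((-276 + (-16 + (2 - 2*(-3)))²)²) = 393767/((-276 + (-16 + (2 + 6))²)²) = 393767/((-276 + (-16 + 8)²)²) = 393767/((-276 + (-8)²)²) = 393767/((-276 + 64)²) = 393767/((-212)²) = 393767/44944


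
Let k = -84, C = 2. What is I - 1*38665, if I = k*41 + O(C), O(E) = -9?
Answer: -42118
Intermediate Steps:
I = -3453 (I = -84*41 - 9 = -3444 - 9 = -3453)
I - 1*38665 = -3453 - 1*38665 = -3453 - 38665 = -42118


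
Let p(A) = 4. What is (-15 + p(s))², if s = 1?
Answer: 121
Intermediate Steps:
(-15 + p(s))² = (-15 + 4)² = (-11)² = 121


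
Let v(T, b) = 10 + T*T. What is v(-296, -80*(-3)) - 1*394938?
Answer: -307312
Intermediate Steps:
v(T, b) = 10 + T²
v(-296, -80*(-3)) - 1*394938 = (10 + (-296)²) - 1*394938 = (10 + 87616) - 394938 = 87626 - 394938 = -307312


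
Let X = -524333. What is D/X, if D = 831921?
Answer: -831921/524333 ≈ -1.5866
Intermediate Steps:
D/X = 831921/(-524333) = 831921*(-1/524333) = -831921/524333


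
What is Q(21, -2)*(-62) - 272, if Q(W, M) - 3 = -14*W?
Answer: 17770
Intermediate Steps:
Q(W, M) = 3 - 14*W
Q(21, -2)*(-62) - 272 = (3 - 14*21)*(-62) - 272 = (3 - 294)*(-62) - 272 = -291*(-62) - 272 = 18042 - 272 = 17770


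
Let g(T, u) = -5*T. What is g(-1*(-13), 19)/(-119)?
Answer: 65/119 ≈ 0.54622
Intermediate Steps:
g(-1*(-13), 19)/(-119) = -(-5)*(-13)/(-119) = -5*13*(-1/119) = -65*(-1/119) = 65/119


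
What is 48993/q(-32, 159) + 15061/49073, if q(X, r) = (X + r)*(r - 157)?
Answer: 2408058983/12464542 ≈ 193.19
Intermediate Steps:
q(X, r) = (-157 + r)*(X + r) (q(X, r) = (X + r)*(-157 + r) = (-157 + r)*(X + r))
48993/q(-32, 159) + 15061/49073 = 48993/(159² - 157*(-32) - 157*159 - 32*159) + 15061/49073 = 48993/(25281 + 5024 - 24963 - 5088) + 15061*(1/49073) = 48993/254 + 15061/49073 = 2408058983/12464542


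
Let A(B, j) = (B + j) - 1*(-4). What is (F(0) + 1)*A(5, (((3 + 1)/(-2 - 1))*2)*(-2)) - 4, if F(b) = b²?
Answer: 31/3 ≈ 10.333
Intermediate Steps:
A(B, j) = 4 + B + j (A(B, j) = (B + j) + 4 = 4 + B + j)
(F(0) + 1)*A(5, (((3 + 1)/(-2 - 1))*2)*(-2)) - 4 = (0² + 1)*(4 + 5 + (((3 + 1)/(-2 - 1))*2)*(-2)) - 4 = (0 + 1)*(4 + 5 + ((4/(-3))*2)*(-2)) - 4 = 1*(4 + 5 + ((4*(-⅓))*2)*(-2)) - 4 = 1*(4 + 5 - 4/3*2*(-2)) - 4 = 1*(4 + 5 - 8/3*(-2)) - 4 = 1*(4 + 5 + 16/3) - 4 = 1*(43/3) - 4 = 43/3 - 4 = 31/3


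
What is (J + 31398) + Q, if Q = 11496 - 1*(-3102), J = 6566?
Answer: 52562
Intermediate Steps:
Q = 14598 (Q = 11496 + 3102 = 14598)
(J + 31398) + Q = (6566 + 31398) + 14598 = 37964 + 14598 = 52562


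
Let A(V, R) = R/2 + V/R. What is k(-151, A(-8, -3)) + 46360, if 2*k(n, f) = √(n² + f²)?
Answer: 46360 + √820885/12 ≈ 46436.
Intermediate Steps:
A(V, R) = R/2 + V/R (A(V, R) = R*(½) + V/R = R/2 + V/R)
k(n, f) = √(f² + n²)/2 (k(n, f) = √(n² + f²)/2 = √(f² + n²)/2)
k(-151, A(-8, -3)) + 46360 = √(((½)*(-3) - 8/(-3))² + (-151)²)/2 + 46360 = √((-3/2 - 8*(-⅓))² + 22801)/2 + 46360 = √((-3/2 + 8/3)² + 22801)/2 + 46360 = √((7/6)² + 22801)/2 + 46360 = √(49/36 + 22801)/2 + 46360 = √(820885/36)/2 + 46360 = (√820885/6)/2 + 46360 = √820885/12 + 46360 = 46360 + √820885/12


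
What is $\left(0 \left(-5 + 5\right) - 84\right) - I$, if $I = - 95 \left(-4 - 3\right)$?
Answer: $-749$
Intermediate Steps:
$I = 665$ ($I = - 95 \left(-4 - 3\right) = \left(-95\right) \left(-7\right) = 665$)
$\left(0 \left(-5 + 5\right) - 84\right) - I = \left(0 \left(-5 + 5\right) - 84\right) - 665 = \left(0 \cdot 0 - 84\right) - 665 = \left(0 - 84\right) - 665 = -84 - 665 = -749$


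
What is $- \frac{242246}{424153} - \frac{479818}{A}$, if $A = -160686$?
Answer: $\frac{82295351699}{34077724479} \approx 2.4149$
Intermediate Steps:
$- \frac{242246}{424153} - \frac{479818}{A} = - \frac{242246}{424153} - \frac{479818}{-160686} = \left(-242246\right) \frac{1}{424153} - - \frac{239909}{80343} = - \frac{242246}{424153} + \frac{239909}{80343} = \frac{82295351699}{34077724479}$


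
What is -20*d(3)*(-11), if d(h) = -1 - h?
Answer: -880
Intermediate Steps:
-20*d(3)*(-11) = -20*(-1 - 1*3)*(-11) = -20*(-1 - 3)*(-11) = -20*(-4)*(-11) = 80*(-11) = -880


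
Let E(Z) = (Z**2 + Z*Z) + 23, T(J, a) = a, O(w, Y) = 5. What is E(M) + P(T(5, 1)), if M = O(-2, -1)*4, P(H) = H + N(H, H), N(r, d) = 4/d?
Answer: 828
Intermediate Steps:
P(H) = H + 4/H
M = 20 (M = 5*4 = 20)
E(Z) = 23 + 2*Z**2 (E(Z) = (Z**2 + Z**2) + 23 = 2*Z**2 + 23 = 23 + 2*Z**2)
E(M) + P(T(5, 1)) = (23 + 2*20**2) + (1 + 4/1) = (23 + 2*400) + (1 + 4*1) = (23 + 800) + (1 + 4) = 823 + 5 = 828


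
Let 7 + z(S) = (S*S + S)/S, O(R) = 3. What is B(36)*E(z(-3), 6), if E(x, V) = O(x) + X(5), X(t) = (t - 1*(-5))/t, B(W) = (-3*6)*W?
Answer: -3240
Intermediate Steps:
B(W) = -18*W
z(S) = -7 + (S + S**2)/S (z(S) = -7 + (S*S + S)/S = -7 + (S**2 + S)/S = -7 + (S + S**2)/S)
X(t) = (5 + t)/t (X(t) = (t + 5)/t = (5 + t)/t)
E(x, V) = 5 (E(x, V) = 3 + (5 + 5)/5 = 3 + (1/5)*10 = 3 + 2 = 5)
B(36)*E(z(-3), 6) = -18*36*5 = -648*5 = -3240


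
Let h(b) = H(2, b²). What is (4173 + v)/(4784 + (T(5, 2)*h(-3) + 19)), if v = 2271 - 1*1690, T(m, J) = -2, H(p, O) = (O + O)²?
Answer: 4754/4155 ≈ 1.1442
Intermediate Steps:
H(p, O) = 4*O² (H(p, O) = (2*O)² = 4*O²)
h(b) = 4*b⁴ (h(b) = 4*(b²)² = 4*b⁴)
v = 581 (v = 2271 - 1690 = 581)
(4173 + v)/(4784 + (T(5, 2)*h(-3) + 19)) = (4173 + 581)/(4784 + (-8*(-3)⁴ + 19)) = 4754/(4784 + (-8*81 + 19)) = 4754/(4784 + (-2*324 + 19)) = 4754/(4784 + (-648 + 19)) = 4754/(4784 - 629) = 4754/4155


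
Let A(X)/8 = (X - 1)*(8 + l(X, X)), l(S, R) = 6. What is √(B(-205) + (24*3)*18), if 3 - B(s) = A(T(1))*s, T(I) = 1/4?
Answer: 3*I*√1769 ≈ 126.18*I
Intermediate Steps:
T(I) = ¼
A(X) = -112 + 112*X (A(X) = 8*((X - 1)*(8 + 6)) = 8*((-1 + X)*14) = 8*(-14 + 14*X) = -112 + 112*X)
B(s) = 3 + 84*s (B(s) = 3 - (-112 + 112*(¼))*s = 3 - (-112 + 28)*s = 3 - (-84)*s = 3 + 84*s)
√(B(-205) + (24*3)*18) = √((3 + 84*(-205)) + (24*3)*18) = √((3 - 17220) + 72*18) = √(-17217 + 1296) = √(-15921) = 3*I*√1769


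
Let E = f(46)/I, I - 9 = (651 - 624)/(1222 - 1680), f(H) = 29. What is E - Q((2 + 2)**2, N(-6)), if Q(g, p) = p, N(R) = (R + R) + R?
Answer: 86992/4095 ≈ 21.243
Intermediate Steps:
N(R) = 3*R (N(R) = 2*R + R = 3*R)
I = 4095/458 (I = 9 + (651 - 624)/(1222 - 1680) = 9 + 27/(-458) = 9 + 27*(-1/458) = 9 - 27/458 = 4095/458 ≈ 8.9410)
E = 13282/4095 (E = 29/(4095/458) = 29*(458/4095) = 13282/4095 ≈ 3.2435)
E - Q((2 + 2)**2, N(-6)) = 13282/4095 - 3*(-6) = 13282/4095 - 1*(-18) = 13282/4095 + 18 = 86992/4095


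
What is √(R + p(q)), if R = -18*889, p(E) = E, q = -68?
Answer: I*√16070 ≈ 126.77*I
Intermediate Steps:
R = -16002
√(R + p(q)) = √(-16002 - 68) = √(-16070) = I*√16070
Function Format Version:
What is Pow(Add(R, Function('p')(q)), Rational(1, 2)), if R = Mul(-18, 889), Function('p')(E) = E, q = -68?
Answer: Mul(I, Pow(16070, Rational(1, 2))) ≈ Mul(126.77, I)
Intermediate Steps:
R = -16002
Pow(Add(R, Function('p')(q)), Rational(1, 2)) = Pow(Add(-16002, -68), Rational(1, 2)) = Pow(-16070, Rational(1, 2)) = Mul(I, Pow(16070, Rational(1, 2)))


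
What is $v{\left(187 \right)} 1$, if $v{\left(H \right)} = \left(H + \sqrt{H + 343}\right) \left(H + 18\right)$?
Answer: $38335 + 205 \sqrt{530} \approx 43054.0$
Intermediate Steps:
$v{\left(H \right)} = \left(18 + H\right) \left(H + \sqrt{343 + H}\right)$ ($v{\left(H \right)} = \left(H + \sqrt{343 + H}\right) \left(18 + H\right) = \left(18 + H\right) \left(H + \sqrt{343 + H}\right)$)
$v{\left(187 \right)} 1 = \left(187^{2} + 18 \cdot 187 + 18 \sqrt{343 + 187} + 187 \sqrt{343 + 187}\right) 1 = \left(34969 + 3366 + 18 \sqrt{530} + 187 \sqrt{530}\right) 1 = \left(38335 + 205 \sqrt{530}\right) 1 = 38335 + 205 \sqrt{530}$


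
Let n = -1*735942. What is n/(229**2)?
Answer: -735942/52441 ≈ -14.034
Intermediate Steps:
n = -735942
n/(229**2) = -735942/(229**2) = -735942/52441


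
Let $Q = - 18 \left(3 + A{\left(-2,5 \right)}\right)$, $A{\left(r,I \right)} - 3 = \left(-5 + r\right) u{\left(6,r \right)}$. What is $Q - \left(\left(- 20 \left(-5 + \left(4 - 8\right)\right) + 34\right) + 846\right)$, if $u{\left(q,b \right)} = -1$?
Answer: $-1294$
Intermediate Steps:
$A{\left(r,I \right)} = 8 - r$ ($A{\left(r,I \right)} = 3 + \left(-5 + r\right) \left(-1\right) = 3 - \left(-5 + r\right) = 8 - r$)
$Q = -234$ ($Q = - 18 \left(3 + \left(8 - -2\right)\right) = - 18 \left(3 + \left(8 + 2\right)\right) = - 18 \left(3 + 10\right) = \left(-18\right) 13 = -234$)
$Q - \left(\left(- 20 \left(-5 + \left(4 - 8\right)\right) + 34\right) + 846\right) = -234 - \left(\left(- 20 \left(-5 + \left(4 - 8\right)\right) + 34\right) + 846\right) = -234 - \left(\left(- 20 \left(-5 - 4\right) + 34\right) + 846\right) = -234 - \left(\left(\left(-20\right) \left(-9\right) + 34\right) + 846\right) = -234 - \left(\left(180 + 34\right) + 846\right) = -234 - \left(214 + 846\right) = -234 - 1060 = -1294$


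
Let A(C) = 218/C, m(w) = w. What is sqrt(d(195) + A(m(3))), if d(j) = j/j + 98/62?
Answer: sqrt(650814)/93 ≈ 8.6745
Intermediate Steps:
d(j) = 80/31 (d(j) = 1 + 98*(1/62) = 1 + 49/31 = 80/31)
sqrt(d(195) + A(m(3))) = sqrt(80/31 + 218/3) = sqrt(6998/93) = sqrt(650814)/93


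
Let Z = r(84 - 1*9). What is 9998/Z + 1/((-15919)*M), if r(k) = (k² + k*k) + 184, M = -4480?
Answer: 356514288597/407719975040 ≈ 0.87441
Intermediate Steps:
r(k) = 184 + 2*k² (r(k) = (k² + k²) + 184 = 2*k² + 184 = 184 + 2*k²)
Z = 11434 (Z = 184 + 2*(84 - 1*9)² = 184 + 2*(84 - 9)² = 184 + 2*75² = 184 + 2*5625 = 184 + 11250 = 11434)
9998/Z + 1/((-15919)*M) = 9998/11434 + 1/(-15919*(-4480)) = 9998*(1/11434) - 1/15919*(-1/4480) = 4999/5717 + 1/71317120 = 356514288597/407719975040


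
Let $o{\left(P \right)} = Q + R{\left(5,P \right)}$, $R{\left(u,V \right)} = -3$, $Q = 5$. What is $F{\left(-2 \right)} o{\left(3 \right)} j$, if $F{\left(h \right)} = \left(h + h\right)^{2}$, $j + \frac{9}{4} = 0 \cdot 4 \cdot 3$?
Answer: $-72$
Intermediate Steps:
$o{\left(P \right)} = 2$ ($o{\left(P \right)} = 5 - 3 = 2$)
$j = - \frac{9}{4}$ ($j = - \frac{9}{4} + 0 \cdot 4 \cdot 3 = - \frac{9}{4} + 0 \cdot 3 = - \frac{9}{4} + 0 = - \frac{9}{4} \approx -2.25$)
$F{\left(h \right)} = 4 h^{2}$ ($F{\left(h \right)} = \left(2 h\right)^{2} = 4 h^{2}$)
$F{\left(-2 \right)} o{\left(3 \right)} j = 4 \left(-2\right)^{2} \cdot 2 \left(- \frac{9}{4}\right) = 4 \cdot 4 \cdot 2 \left(- \frac{9}{4}\right) = 16 \cdot 2 \left(- \frac{9}{4}\right) = 32 \left(- \frac{9}{4}\right) = -72$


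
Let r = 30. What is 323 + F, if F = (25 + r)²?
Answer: 3348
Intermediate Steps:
F = 3025 (F = (25 + 30)² = 55² = 3025)
323 + F = 323 + 3025 = 3348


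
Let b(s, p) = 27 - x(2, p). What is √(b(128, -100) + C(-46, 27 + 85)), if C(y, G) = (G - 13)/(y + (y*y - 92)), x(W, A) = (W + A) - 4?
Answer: √504906258/1978 ≈ 11.360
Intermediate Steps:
x(W, A) = -4 + A + W (x(W, A) = (A + W) - 4 = -4 + A + W)
b(s, p) = 29 - p (b(s, p) = 27 - (-4 + p + 2) = 27 - (-2 + p) = 27 + (2 - p) = 29 - p)
C(y, G) = (-13 + G)/(-92 + y + y²) (C(y, G) = (-13 + G)/(y + (y² - 92)) = (-13 + G)/(y + (-92 + y²)) = (-13 + G)/(-92 + y + y²))
√(b(128, -100) + C(-46, 27 + 85)) = √((29 - 1*(-100)) + (-13 + (27 + 85))/(-92 - 46 + (-46)²)) = √((29 + 100) + (-13 + 112)/(-92 - 46 + 2116)) = √(129 + 99/1978) = √(255261/1978) = √504906258/1978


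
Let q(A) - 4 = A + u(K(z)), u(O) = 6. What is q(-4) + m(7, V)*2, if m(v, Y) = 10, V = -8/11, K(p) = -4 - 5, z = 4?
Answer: 26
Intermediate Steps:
K(p) = -9
V = -8/11 (V = -8*1/11 = -8/11 ≈ -0.72727)
q(A) = 10 + A (q(A) = 4 + (A + 6) = 4 + (6 + A) = 10 + A)
q(-4) + m(7, V)*2 = (10 - 4) + 10*2 = 6 + 20 = 26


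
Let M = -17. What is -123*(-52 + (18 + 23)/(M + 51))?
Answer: 212421/34 ≈ 6247.7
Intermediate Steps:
-123*(-52 + (18 + 23)/(M + 51)) = -123*(-52 + (18 + 23)/(-17 + 51)) = -123*(-52 + 41/34) = -123*(-1727/34) = 212421/34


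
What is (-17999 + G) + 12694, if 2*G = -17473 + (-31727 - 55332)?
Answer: -57571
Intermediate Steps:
G = -52266 (G = (-17473 + (-31727 - 55332))/2 = (-17473 - 87059)/2 = (½)*(-104532) = -52266)
(-17999 + G) + 12694 = (-17999 - 52266) + 12694 = -70265 + 12694 = -57571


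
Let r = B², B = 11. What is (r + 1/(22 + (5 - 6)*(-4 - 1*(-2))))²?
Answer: 8439025/576 ≈ 14651.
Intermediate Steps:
r = 121 (r = 11² = 121)
(r + 1/(22 + (5 - 6)*(-4 - 1*(-2))))² = (121 + 1/(22 + (5 - 6)*(-4 - 1*(-2))))² = (121 + 1/(22 - (-4 + 2)))² = (121 + 1/(22 - 1*(-2)))² = (121 + 1/(22 + 2))² = (121 + 1/24)² = (2905/24)² = 8439025/576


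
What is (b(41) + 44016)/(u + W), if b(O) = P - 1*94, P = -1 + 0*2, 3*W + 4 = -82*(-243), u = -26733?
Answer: -131763/60277 ≈ -2.1860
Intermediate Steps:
W = 19922/3 (W = -4/3 + (-82*(-243))/3 = -4/3 + (⅓)*19926 = -4/3 + 6642 = 19922/3 ≈ 6640.7)
P = -1 (P = -1 + 0 = -1)
b(O) = -95 (b(O) = -1 - 1*94 = -1 - 94 = -95)
(b(41) + 44016)/(u + W) = (-95 + 44016)/(-26733 + 19922/3) = 43921/(-60277/3) = 43921*(-3/60277) = -131763/60277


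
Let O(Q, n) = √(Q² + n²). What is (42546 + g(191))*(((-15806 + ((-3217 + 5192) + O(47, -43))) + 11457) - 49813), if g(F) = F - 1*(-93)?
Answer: -2235169210 + 42830*√4058 ≈ -2.2324e+9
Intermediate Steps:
g(F) = 93 + F (g(F) = F + 93 = 93 + F)
(42546 + g(191))*(((-15806 + ((-3217 + 5192) + O(47, -43))) + 11457) - 49813) = (42546 + (93 + 191))*(((-15806 + ((-3217 + 5192) + √(47² + (-43)²))) + 11457) - 49813) = (42546 + 284)*(((-15806 + (1975 + √(2209 + 1849))) + 11457) - 49813) = 42830*(((-15806 + (1975 + √4058)) + 11457) - 49813) = 42830*(((-13831 + √4058) + 11457) - 49813) = 42830*((-2374 + √4058) - 49813) = 42830*(-52187 + √4058) = -2235169210 + 42830*√4058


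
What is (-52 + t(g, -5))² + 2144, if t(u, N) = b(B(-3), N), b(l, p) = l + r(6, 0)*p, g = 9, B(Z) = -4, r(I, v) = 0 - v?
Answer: 5280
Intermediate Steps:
r(I, v) = -v
b(l, p) = l (b(l, p) = l + (-1*0)*p = l + 0*p = l + 0 = l)
t(u, N) = -4
(-52 + t(g, -5))² + 2144 = (-52 - 4)² + 2144 = (-56)² + 2144 = 3136 + 2144 = 5280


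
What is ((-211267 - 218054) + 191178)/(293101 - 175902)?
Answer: -238143/117199 ≈ -2.0320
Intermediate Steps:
((-211267 - 218054) + 191178)/(293101 - 175902) = (-429321 + 191178)/117199 = -238143*1/117199 = -238143/117199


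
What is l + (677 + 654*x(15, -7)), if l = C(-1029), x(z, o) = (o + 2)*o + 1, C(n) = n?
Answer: 23192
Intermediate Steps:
x(z, o) = 1 + o*(2 + o) (x(z, o) = (2 + o)*o + 1 = o*(2 + o) + 1 = 1 + o*(2 + o))
l = -1029
l + (677 + 654*x(15, -7)) = -1029 + (677 + 654*(1 + (-7)² + 2*(-7))) = -1029 + (677 + 654*(1 + 49 - 14)) = -1029 + (677 + 654*36) = -1029 + (677 + 23544) = -1029 + 24221 = 23192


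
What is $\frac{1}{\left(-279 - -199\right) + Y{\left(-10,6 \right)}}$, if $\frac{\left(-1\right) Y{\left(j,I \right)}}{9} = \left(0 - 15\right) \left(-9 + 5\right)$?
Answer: $- \frac{1}{620} \approx -0.0016129$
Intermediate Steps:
$Y{\left(j,I \right)} = -540$ ($Y{\left(j,I \right)} = - 9 \left(0 - 15\right) \left(-9 + 5\right) = - 9 \left(\left(-15\right) \left(-4\right)\right) = \left(-9\right) 60 = -540$)
$\frac{1}{\left(-279 - -199\right) + Y{\left(-10,6 \right)}} = \frac{1}{\left(-279 - -199\right) - 540} = \frac{1}{\left(-279 + 199\right) - 540} = \frac{1}{-80 - 540} = \frac{1}{-620} = - \frac{1}{620}$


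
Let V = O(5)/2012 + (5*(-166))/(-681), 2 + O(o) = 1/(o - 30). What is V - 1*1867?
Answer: -63911063831/34254300 ≈ -1865.8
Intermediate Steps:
O(o) = -2 + 1/(-30 + o) (O(o) = -2 + 1/(o - 30) = -2 + 1/(-30 + o))
V = 41714269/34254300 (V = ((61 - 2*5)/(-30 + 5))/2012 + (5*(-166))/(-681) = ((61 - 10)/(-25))*(1/2012) - 830*(-1/681) = -1/25*51*(1/2012) + 830/681 = -51/25*1/2012 + 830/681 = -51/50300 + 830/681 = 41714269/34254300 ≈ 1.2178)
V - 1*1867 = 41714269/34254300 - 1*1867 = 41714269/34254300 - 1867 = -63911063831/34254300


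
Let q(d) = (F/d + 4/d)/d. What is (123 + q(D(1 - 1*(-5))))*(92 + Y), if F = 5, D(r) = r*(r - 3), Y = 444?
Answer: 593486/9 ≈ 65943.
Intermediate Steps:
D(r) = r*(-3 + r)
q(d) = 9/d² (q(d) = (5/d + 4/d)/d = (9/d)/d = 9/d²)
(123 + q(D(1 - 1*(-5))))*(92 + Y) = (123 + 9/((1 - 1*(-5))*(-3 + (1 - 1*(-5))))²)*(92 + 444) = (123 + 9/((1 + 5)*(-3 + (1 + 5)))²)*536 = (123 + 9/(6*(-3 + 6))²)*536 = (123 + 9/(6*3)²)*536 = (123 + 9/18²)*536 = (123 + 9*(1/324))*536 = (123 + 1/36)*536 = (4429/36)*536 = 593486/9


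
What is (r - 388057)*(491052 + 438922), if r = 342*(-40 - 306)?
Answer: -470928603886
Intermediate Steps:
r = -118332 (r = 342*(-346) = -118332)
(r - 388057)*(491052 + 438922) = (-118332 - 388057)*(491052 + 438922) = -506389*929974 = -470928603886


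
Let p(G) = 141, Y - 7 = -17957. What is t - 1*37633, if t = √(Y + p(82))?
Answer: -37633 + I*√17809 ≈ -37633.0 + 133.45*I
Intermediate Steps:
Y = -17950 (Y = 7 - 17957 = -17950)
t = I*√17809 (t = √(-17950 + 141) = √(-17809) = I*√17809 ≈ 133.45*I)
t - 1*37633 = I*√17809 - 1*37633 = I*√17809 - 37633 = -37633 + I*√17809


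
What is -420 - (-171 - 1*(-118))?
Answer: -367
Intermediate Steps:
-420 - (-171 - 1*(-118)) = -420 - (-171 + 118) = -420 - 1*(-53) = -420 + 53 = -367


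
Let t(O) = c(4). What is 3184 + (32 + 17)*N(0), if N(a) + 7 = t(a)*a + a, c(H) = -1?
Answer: 2841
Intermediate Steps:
t(O) = -1
N(a) = -7 (N(a) = -7 + (-a + a) = -7 + 0 = -7)
3184 + (32 + 17)*N(0) = 3184 + (32 + 17)*(-7) = 3184 + 49*(-7) = 3184 - 343 = 2841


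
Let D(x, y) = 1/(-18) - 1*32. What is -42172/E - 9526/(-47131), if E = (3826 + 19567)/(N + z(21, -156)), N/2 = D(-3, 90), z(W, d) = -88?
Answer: 2723041655770/9922819347 ≈ 274.42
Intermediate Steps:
D(x, y) = -577/18 (D(x, y) = -1/18 - 32 = -577/18)
N = -577/9 (N = 2*(-577/18) = -577/9 ≈ -64.111)
E = -210537/1369 (E = (3826 + 19567)/(-577/9 - 88) = 23393/(-1369/9) = 23393*(-9/1369) = -210537/1369 ≈ -153.79)
-42172/E - 9526/(-47131) = -42172/(-210537/1369) - 9526/(-47131) = -42172*(-1369/210537) - 9526*(-1/47131) = 57733468/210537 + 9526/47131 = 2723041655770/9922819347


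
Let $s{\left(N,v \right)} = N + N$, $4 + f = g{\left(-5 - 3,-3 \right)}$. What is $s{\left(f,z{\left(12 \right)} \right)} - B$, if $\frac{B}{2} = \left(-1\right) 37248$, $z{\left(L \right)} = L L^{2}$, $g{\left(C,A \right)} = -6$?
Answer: $74476$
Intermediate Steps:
$z{\left(L \right)} = L^{3}$
$f = -10$ ($f = -4 - 6 = -10$)
$B = -74496$ ($B = 2 \left(\left(-1\right) 37248\right) = 2 \left(-37248\right) = -74496$)
$s{\left(N,v \right)} = 2 N$
$s{\left(f,z{\left(12 \right)} \right)} - B = 2 \left(-10\right) - -74496 = -20 + 74496 = 74476$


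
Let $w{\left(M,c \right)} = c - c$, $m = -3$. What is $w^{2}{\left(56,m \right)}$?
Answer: $0$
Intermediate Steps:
$w{\left(M,c \right)} = 0$
$w^{2}{\left(56,m \right)} = 0^{2} = 0$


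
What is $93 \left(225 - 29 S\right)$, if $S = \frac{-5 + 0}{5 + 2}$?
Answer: $\frac{159960}{7} \approx 22851.0$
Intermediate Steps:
$S = - \frac{5}{7} \approx -0.71429$
$93 \left(225 - 29 S\right) = 93 \left(225 - - \frac{145}{7}\right) = 93 \left(225 + \frac{145}{7}\right) = 93 \cdot \frac{1720}{7} = \frac{159960}{7}$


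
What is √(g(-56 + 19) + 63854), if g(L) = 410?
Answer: 2*√16066 ≈ 253.50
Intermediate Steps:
√(g(-56 + 19) + 63854) = √(410 + 63854) = √64264 = 2*√16066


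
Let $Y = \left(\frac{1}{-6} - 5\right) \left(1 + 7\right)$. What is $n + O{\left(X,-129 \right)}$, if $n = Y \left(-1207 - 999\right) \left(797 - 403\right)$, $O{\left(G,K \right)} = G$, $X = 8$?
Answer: $\frac{107776360}{3} \approx 3.5925 \cdot 10^{7}$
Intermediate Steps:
$Y = - \frac{124}{3}$ ($Y = \left(- \frac{1}{6} - 5\right) 8 = \left(- \frac{31}{6}\right) 8 = - \frac{124}{3} \approx -41.333$)
$n = \frac{107776336}{3}$ ($n = - \frac{124 \left(-1207 - 999\right) \left(797 - 403\right)}{3} = - \frac{124 \left(\left(-2206\right) 394\right)}{3} = \left(- \frac{124}{3}\right) \left(-869164\right) = \frac{107776336}{3} \approx 3.5925 \cdot 10^{7}$)
$n + O{\left(X,-129 \right)} = \frac{107776336}{3} + 8 = \frac{107776360}{3}$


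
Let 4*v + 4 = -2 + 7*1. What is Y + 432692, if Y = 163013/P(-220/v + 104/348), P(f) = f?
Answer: 1947145141/4502 ≈ 4.3251e+5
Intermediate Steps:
v = ¼ (v = -1 + (-2 + 7*1)/4 = -1 + (-2 + 7)/4 = -1 + (¼)*5 = -1 + 5/4 = ¼ ≈ 0.25000)
Y = -834243/4502 (Y = 163013/(-220/¼ + 104/348) = 163013/(-220*4 + 104*(1/348)) = 163013/(-880 + 26/87) = 163013/(-76534/87) = 163013*(-87/76534) = -834243/4502 ≈ -185.30)
Y + 432692 = -834243/4502 + 432692 = 1947145141/4502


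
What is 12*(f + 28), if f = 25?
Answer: 636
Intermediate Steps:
12*(f + 28) = 12*(25 + 28) = 12*53 = 636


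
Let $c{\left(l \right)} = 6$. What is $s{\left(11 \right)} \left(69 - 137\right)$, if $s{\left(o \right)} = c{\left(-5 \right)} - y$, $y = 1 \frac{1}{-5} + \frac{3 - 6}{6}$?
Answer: $- \frac{2278}{5} \approx -455.6$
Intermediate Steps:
$y = - \frac{7}{10}$ ($y = 1 \left(- \frac{1}{5}\right) + \left(3 - 6\right) \frac{1}{6} = - \frac{1}{5} - \frac{1}{2} = - \frac{7}{10} \approx -0.7$)
$s{\left(o \right)} = \frac{67}{10}$ ($s{\left(o \right)} = 6 - - \frac{7}{10} = 6 + \frac{7}{10} = \frac{67}{10}$)
$s{\left(11 \right)} \left(69 - 137\right) = \frac{67 \left(69 - 137\right)}{10} = \frac{67}{10} \left(-68\right) = - \frac{2278}{5}$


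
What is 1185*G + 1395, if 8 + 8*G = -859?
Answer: -1016235/8 ≈ -1.2703e+5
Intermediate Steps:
G = -867/8 (G = -1 + (⅛)*(-859) = -1 - 859/8 = -867/8 ≈ -108.38)
1185*G + 1395 = 1185*(-867/8) + 1395 = -1027395/8 + 1395 = -1016235/8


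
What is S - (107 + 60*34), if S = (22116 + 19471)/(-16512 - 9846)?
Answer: -56632213/26358 ≈ -2148.6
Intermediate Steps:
S = -41587/26358 (S = 41587/(-26358) = 41587*(-1/26358) = -41587/26358 ≈ -1.5778)
S - (107 + 60*34) = -41587/26358 - (107 + 60*34) = -41587/26358 - (107 + 2040) = -41587/26358 - 1*2147 = -41587/26358 - 2147 = -56632213/26358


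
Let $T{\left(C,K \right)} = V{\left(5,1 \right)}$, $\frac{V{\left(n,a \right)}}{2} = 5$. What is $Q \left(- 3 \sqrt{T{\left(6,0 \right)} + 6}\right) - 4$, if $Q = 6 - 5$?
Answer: $-16$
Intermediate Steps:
$V{\left(n,a \right)} = 10$ ($V{\left(n,a \right)} = 2 \cdot 5 = 10$)
$T{\left(C,K \right)} = 10$
$Q = 1$ ($Q = 6 - 5 = 1$)
$Q \left(- 3 \sqrt{T{\left(6,0 \right)} + 6}\right) - 4 = 1 \left(- 3 \sqrt{10 + 6}\right) - 4 = 1 \left(- 3 \sqrt{16}\right) - 4 = 1 \left(\left(-3\right) 4\right) - 4 = 1 \left(-12\right) - 4 = -12 - 4 = -16$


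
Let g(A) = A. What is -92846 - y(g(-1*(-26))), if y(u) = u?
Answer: -92872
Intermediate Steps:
-92846 - y(g(-1*(-26))) = -92846 - (-1)*(-26) = -92846 - 1*26 = -92846 - 26 = -92872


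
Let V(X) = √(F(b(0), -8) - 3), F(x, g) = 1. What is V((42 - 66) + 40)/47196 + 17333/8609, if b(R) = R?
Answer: 17333/8609 + I*√2/47196 ≈ 2.0134 + 2.9965e-5*I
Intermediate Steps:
V(X) = I*√2 (V(X) = √(1 - 3) = √(-2) = I*√2)
V((42 - 66) + 40)/47196 + 17333/8609 = (I*√2)/47196 + 17333/8609 = (I*√2)*(1/47196) + 17333*(1/8609) = I*√2/47196 + 17333/8609 = 17333/8609 + I*√2/47196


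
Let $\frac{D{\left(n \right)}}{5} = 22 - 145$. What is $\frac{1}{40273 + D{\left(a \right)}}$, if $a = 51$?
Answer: $\frac{1}{39658} \approx 2.5216 \cdot 10^{-5}$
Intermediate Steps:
$D{\left(n \right)} = -615$ ($D{\left(n \right)} = 5 \left(22 - 145\right) = 5 \left(-123\right) = -615$)
$\frac{1}{40273 + D{\left(a \right)}} = \frac{1}{40273 - 615} = \frac{1}{39658}$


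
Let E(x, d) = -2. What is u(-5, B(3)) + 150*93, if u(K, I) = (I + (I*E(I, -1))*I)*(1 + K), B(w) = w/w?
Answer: 13954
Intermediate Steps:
B(w) = 1
u(K, I) = (1 + K)*(I - 2*I²) (u(K, I) = (I + (I*(-2))*I)*(1 + K) = (I + (-2*I)*I)*(1 + K) = (I - 2*I²)*(1 + K) = (1 + K)*(I - 2*I²))
u(-5, B(3)) + 150*93 = 1*(1 - 5 - 2*1 - 2*1*(-5)) + 150*93 = 1*(1 - 5 - 2 + 10) + 13950 = 1*4 + 13950 = 4 + 13950 = 13954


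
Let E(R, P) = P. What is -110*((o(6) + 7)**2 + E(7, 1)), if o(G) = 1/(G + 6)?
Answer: -405295/72 ≈ -5629.1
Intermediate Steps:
o(G) = 1/(6 + G)
-110*((o(6) + 7)**2 + E(7, 1)) = -110*((1/(6 + 6) + 7)**2 + 1) = -110*((1/12 + 7)**2 + 1) = -110*((85/12)**2 + 1) = -110*(7225/144 + 1) = -110*7369/144 = -405295/72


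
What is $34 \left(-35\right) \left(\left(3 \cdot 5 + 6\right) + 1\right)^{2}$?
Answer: $-575960$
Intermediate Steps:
$34 \left(-35\right) \left(\left(3 \cdot 5 + 6\right) + 1\right)^{2} = - 1190 \left(\left(15 + 6\right) + 1\right)^{2} = - 1190 \left(21 + 1\right)^{2} = - 1190 \cdot 22^{2} = \left(-1190\right) 484 = -575960$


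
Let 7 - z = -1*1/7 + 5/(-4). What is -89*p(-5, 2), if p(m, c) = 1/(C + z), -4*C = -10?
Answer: -2492/305 ≈ -8.1705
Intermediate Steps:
C = 5/2 (C = -¼*(-10) = 5/2 ≈ 2.5000)
z = 235/28 (z = 7 - (-1*1/7 + 5/(-4)) = 7 - (-1*⅐ + 5*(-¼)) = 7 - (-⅐ - 5/4) = 7 - 1*(-39/28) = 7 + 39/28 = 235/28 ≈ 8.3929)
p(m, c) = 28/305 (p(m, c) = 1/(5/2 + 235/28) = 1/(305/28) = 28/305)
-89*p(-5, 2) = -89*28/305 = -2492/305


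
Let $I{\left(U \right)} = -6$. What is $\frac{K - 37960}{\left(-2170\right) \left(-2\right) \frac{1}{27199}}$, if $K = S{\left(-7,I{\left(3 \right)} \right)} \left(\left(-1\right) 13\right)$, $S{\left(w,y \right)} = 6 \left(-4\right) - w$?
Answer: $- \frac{1026463061}{4340} \approx -2.3651 \cdot 10^{5}$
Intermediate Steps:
$S{\left(w,y \right)} = -24 - w$
$K = 221$ ($K = \left(-24 - -7\right) \left(\left(-1\right) 13\right) = \left(-24 + 7\right) \left(-13\right) = \left(-17\right) \left(-13\right) = 221$)
$\frac{K - 37960}{\left(-2170\right) \left(-2\right) \frac{1}{27199}} = \frac{221 - 37960}{\left(-2170\right) \left(-2\right) \frac{1}{27199}} = - \frac{37739}{4340 \cdot \frac{1}{27199}} = - \frac{37739}{\frac{4340}{27199}} = \left(-37739\right) \frac{27199}{4340} = - \frac{1026463061}{4340}$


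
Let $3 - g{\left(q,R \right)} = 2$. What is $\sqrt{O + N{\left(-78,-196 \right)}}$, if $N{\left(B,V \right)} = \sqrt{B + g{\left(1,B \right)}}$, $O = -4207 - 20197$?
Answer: $\sqrt{-24404 + i \sqrt{77}} \approx 0.028 + 156.22 i$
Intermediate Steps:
$g{\left(q,R \right)} = 1$ ($g{\left(q,R \right)} = 3 - 2 = 1$)
$O = -24404$ ($O = -4207 - 20197 = -24404$)
$N{\left(B,V \right)} = \sqrt{1 + B}$ ($N{\left(B,V \right)} = \sqrt{B + 1} = \sqrt{1 + B}$)
$\sqrt{O + N{\left(-78,-196 \right)}} = \sqrt{-24404 + \sqrt{1 - 78}} = \sqrt{-24404 + \sqrt{-77}} = \sqrt{-24404 + i \sqrt{77}}$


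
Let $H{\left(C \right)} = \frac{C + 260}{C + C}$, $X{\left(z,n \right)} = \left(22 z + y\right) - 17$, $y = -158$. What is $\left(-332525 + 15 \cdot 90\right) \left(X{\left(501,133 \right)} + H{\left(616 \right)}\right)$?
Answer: $- \frac{1106487136625}{308} \approx -3.5925 \cdot 10^{9}$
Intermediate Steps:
$X{\left(z,n \right)} = -175 + 22 z$ ($X{\left(z,n \right)} = \left(22 z - 158\right) - 17 = \left(-158 + 22 z\right) - 17 = -175 + 22 z$)
$H{\left(C \right)} = \frac{260 + C}{2 C}$
$\left(-332525 + 15 \cdot 90\right) \left(X{\left(501,133 \right)} + H{\left(616 \right)}\right) = \left(-332525 + 15 \cdot 90\right) \left(\left(-175 + 22 \cdot 501\right) + \frac{260 + 616}{2 \cdot 616}\right) = \left(-332525 + 1350\right) \left(\left(-175 + 11022\right) + \frac{1}{2} \cdot \frac{1}{616} \cdot 876\right) = - 331175 \left(10847 + \frac{219}{308}\right) = \left(-331175\right) \frac{3341095}{308} = - \frac{1106487136625}{308}$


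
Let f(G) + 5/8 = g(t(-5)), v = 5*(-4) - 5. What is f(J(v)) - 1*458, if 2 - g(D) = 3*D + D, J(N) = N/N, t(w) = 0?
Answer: -3653/8 ≈ -456.63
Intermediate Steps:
v = -25 (v = -20 - 5 = -25)
J(N) = 1
g(D) = 2 - 4*D (g(D) = 2 - (3*D + D) = 2 - 4*D)
f(G) = 11/8 (f(G) = -5/8 + (2 - 4*0) = -5/8 + (2 + 0) = -5/8 + 2 = 11/8)
f(J(v)) - 1*458 = 11/8 - 1*458 = 11/8 - 458 = -3653/8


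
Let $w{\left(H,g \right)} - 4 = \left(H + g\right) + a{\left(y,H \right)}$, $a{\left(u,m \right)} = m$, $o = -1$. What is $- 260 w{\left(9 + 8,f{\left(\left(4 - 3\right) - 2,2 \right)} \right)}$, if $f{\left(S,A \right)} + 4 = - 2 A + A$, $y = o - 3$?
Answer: $-8320$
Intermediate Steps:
$y = -4$ ($y = -1 - 3 = -4$)
$f{\left(S,A \right)} = -4 - A$ ($f{\left(S,A \right)} = -4 + \left(- 2 A + A\right) = -4 - A$)
$w{\left(H,g \right)} = 4 + g + 2 H$ ($w{\left(H,g \right)} = 4 + \left(\left(H + g\right) + H\right) = 4 + \left(g + 2 H\right) = 4 + g + 2 H$)
$- 260 w{\left(9 + 8,f{\left(\left(4 - 3\right) - 2,2 \right)} \right)} = - 260 \left(4 - 6 + 2 \left(9 + 8\right)\right) = - 260 \left(4 - 6 + 2 \cdot 17\right) = - 260 \left(4 - 6 + 34\right) = \left(-260\right) 32 = -8320$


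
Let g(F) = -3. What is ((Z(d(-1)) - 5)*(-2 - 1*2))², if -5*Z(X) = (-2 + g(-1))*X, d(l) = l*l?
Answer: 256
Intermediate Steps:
d(l) = l²
Z(X) = X (Z(X) = -(-2 - 3)*X/5 = -(-1)*X = X)
((Z(d(-1)) - 5)*(-2 - 1*2))² = (((-1)² - 5)*(-2 - 1*2))² = ((1 - 5)*(-2 - 2))² = (-4*(-4))² = 16² = 256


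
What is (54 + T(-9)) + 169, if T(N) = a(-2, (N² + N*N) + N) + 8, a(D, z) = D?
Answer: 229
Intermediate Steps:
T(N) = 6 (T(N) = -2 + 8 = 6)
(54 + T(-9)) + 169 = (54 + 6) + 169 = 60 + 169 = 229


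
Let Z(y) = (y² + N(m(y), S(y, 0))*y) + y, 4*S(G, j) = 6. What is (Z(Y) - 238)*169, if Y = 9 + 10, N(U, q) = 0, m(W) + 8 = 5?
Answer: 23998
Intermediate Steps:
m(W) = -3 (m(W) = -8 + 5 = -3)
S(G, j) = 3/2 (S(G, j) = (¼)*6 = 3/2)
Y = 19
Z(y) = y + y² (Z(y) = (y² + 0*y) + y = (y² + 0) + y = y² + y = y + y²)
(Z(Y) - 238)*169 = (19*(1 + 19) - 238)*169 = (19*20 - 238)*169 = (380 - 238)*169 = 142*169 = 23998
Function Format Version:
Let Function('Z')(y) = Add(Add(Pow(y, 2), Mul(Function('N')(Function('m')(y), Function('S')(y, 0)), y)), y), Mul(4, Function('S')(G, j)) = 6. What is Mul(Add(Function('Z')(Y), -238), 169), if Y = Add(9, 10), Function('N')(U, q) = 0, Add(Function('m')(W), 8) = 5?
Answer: 23998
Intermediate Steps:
Function('m')(W) = -3 (Function('m')(W) = Add(-8, 5) = -3)
Function('S')(G, j) = Rational(3, 2) (Function('S')(G, j) = Mul(Rational(1, 4), 6) = Rational(3, 2))
Y = 19
Function('Z')(y) = Add(y, Pow(y, 2)) (Function('Z')(y) = Add(Add(Pow(y, 2), Mul(0, y)), y) = Add(Add(Pow(y, 2), 0), y) = Add(Pow(y, 2), y) = Add(y, Pow(y, 2)))
Mul(Add(Function('Z')(Y), -238), 169) = Mul(Add(Mul(19, Add(1, 19)), -238), 169) = Mul(Add(Mul(19, 20), -238), 169) = Mul(Add(380, -238), 169) = Mul(142, 169) = 23998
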